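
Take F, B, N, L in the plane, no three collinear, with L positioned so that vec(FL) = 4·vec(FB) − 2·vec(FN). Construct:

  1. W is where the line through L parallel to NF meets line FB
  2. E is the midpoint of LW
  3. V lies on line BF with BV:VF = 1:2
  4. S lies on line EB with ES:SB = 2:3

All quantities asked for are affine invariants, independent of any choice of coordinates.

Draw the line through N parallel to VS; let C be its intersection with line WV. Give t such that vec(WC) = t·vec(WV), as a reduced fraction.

t = 2/15

Assign F = (0, 0), B = (1, 0), N = (0, 1), L = (4, -2) — the answer is frame-independent, so this choice is without loss of generality.
1. W is where the line through L parallel to NF meets line FB ⇒ W = (4, 0)
2. E is the midpoint of LW ⇒ E = (4, -1)
3. V lies on line BF with BV:VF = 1:2 ⇒ V = (2/3, 0)
4. S lies on line EB with ES:SB = 2:3 ⇒ S = (14/5, -3/5)
through N parallel to VS: direction (32/15, -3/5); meets WV at C = (32/9, 0)
C = W + t·(V−W) with t = 2/15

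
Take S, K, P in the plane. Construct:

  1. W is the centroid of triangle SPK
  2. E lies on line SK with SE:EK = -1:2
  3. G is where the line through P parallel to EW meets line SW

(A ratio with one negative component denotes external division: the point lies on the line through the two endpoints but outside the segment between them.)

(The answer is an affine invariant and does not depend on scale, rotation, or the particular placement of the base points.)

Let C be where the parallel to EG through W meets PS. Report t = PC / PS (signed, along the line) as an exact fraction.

Assign S = (0, 0), K = (1, 0), P = (0, 1) — the answer is frame-independent, so this choice is without loss of generality.
1. W is the centroid of triangle SPK ⇒ W = (1/3, 1/3)
2. E lies on line SK with SE:EK = -1:2 ⇒ E = (-1, 0)
3. G is where the line through P parallel to EW meets line SW ⇒ G = (4/3, 4/3)
through W parallel to EG: direction (7/3, 4/3); meets PS at C = (0, 1/7)
C = P + t·(S−P) with t = 6/7

t = 6/7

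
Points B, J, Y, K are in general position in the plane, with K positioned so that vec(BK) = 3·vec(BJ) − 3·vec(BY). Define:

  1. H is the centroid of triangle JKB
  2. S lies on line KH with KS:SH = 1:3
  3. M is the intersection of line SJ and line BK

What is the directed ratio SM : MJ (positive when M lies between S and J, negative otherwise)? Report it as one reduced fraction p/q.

Set B = (0, 0), J = (1, 0), Y = (0, 1), K = (3, -3); any affine frame gives the same invariant.
1. H is the centroid of triangle JKB ⇒ H = (4/3, -1)
2. S lies on line KH with KS:SH = 1:3 ⇒ S = (31/12, -5/2)
3. M is the intersection of line SJ and line BK ⇒ M = (30/11, -30/11)
M = S + t·(J−S) with t = -1/11, so SM:MJ = t:(1−t) = -1/11:12/11

SM:MJ = -1/12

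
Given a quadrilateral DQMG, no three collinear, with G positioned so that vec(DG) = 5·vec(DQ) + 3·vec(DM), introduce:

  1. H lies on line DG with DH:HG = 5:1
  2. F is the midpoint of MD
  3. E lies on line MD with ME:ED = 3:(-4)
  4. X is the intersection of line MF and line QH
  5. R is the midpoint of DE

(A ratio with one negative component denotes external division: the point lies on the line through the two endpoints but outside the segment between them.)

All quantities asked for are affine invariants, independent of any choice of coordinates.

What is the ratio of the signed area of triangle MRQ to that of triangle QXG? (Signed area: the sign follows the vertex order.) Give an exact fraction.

Set D = (0, 0), Q = (1, 0), M = (0, 1), G = (5, 3); any affine frame gives the same invariant.
1. H lies on line DG with DH:HG = 5:1 ⇒ H = (25/6, 5/2)
2. F is the midpoint of MD ⇒ F = (0, 1/2)
3. E lies on line MD with ME:ED = 3:(-4) ⇒ E = (0, 4)
4. X is the intersection of line MF and line QH ⇒ X = (0, -15/19)
5. R is the midpoint of DE ⇒ R = (0, 2)
2·[MRQ] = -1, 2·[QXG] = 3/19
[MRQ]:[QXG] = -1:3/19 = -19/3

[MRQ]:[QXG] = -19/3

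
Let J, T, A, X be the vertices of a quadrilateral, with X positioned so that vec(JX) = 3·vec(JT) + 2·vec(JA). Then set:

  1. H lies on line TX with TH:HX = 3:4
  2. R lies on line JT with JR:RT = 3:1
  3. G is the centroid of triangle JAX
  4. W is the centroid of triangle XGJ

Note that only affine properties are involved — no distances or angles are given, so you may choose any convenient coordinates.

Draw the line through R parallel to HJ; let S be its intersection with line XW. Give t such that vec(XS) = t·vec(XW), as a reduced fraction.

t = 25/6

Set J = (0, 0), T = (1, 0), A = (0, 1), X = (3, 2); any affine frame gives the same invariant.
1. H lies on line TX with TH:HX = 3:4 ⇒ H = (13/7, 6/7)
2. R lies on line JT with JR:RT = 3:1 ⇒ R = (3/4, 0)
3. G is the centroid of triangle JAX ⇒ G = (1, 1)
4. W is the centroid of triangle XGJ ⇒ W = (4/3, 1)
through R parallel to HJ: direction (-13/7, -6/7); meets XW at S = (-71/18, -13/6)
S = X + t·(W−X) with t = 25/6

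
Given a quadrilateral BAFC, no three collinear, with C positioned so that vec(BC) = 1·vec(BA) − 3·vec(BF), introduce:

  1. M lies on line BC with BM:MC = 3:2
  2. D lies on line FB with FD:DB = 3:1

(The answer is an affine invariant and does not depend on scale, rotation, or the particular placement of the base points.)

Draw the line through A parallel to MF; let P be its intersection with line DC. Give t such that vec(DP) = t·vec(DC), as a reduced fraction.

t = 53/17

Choose coordinates B = (0, 0), A = (1, 0), F = (0, 1), C = (1, -3).
1. M lies on line BC with BM:MC = 3:2 ⇒ M = (3/5, -9/5)
2. D lies on line FB with FD:DB = 3:1 ⇒ D = (0, 1/4)
through A parallel to MF: direction (-3/5, 14/5); meets DC at P = (53/17, -168/17)
P = D + t·(C−D) with t = 53/17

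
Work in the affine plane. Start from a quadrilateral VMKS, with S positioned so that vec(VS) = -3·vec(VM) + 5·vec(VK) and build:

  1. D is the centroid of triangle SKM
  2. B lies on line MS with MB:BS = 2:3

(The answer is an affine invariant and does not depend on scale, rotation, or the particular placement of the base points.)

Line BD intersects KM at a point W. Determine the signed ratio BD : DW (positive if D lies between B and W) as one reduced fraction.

Choose coordinates V = (0, 0), M = (1, 0), K = (0, 1), S = (-3, 5).
1. D is the centroid of triangle SKM ⇒ D = (-2/3, 2)
2. B lies on line MS with MB:BS = 2:3 ⇒ B = (-3/5, 2)
line BD meets KM at W = (-1, 2)
D = B + t·(W−B) with t = 1/6, so BD:DW = 1/6:5/6

BD:DW = 1/5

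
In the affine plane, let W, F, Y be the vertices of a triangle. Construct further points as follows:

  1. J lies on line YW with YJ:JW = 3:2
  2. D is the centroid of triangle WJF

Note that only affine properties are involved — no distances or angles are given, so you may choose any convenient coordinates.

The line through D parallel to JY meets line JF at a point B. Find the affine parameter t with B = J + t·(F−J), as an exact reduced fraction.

Choose coordinates W = (0, 0), F = (1, 0), Y = (0, 1).
1. J lies on line YW with YJ:JW = 3:2 ⇒ J = (0, 2/5)
2. D is the centroid of triangle WJF ⇒ D = (1/3, 2/15)
through D parallel to JY: direction (0, 3/5); meets JF at B = (1/3, 4/15)
B = J + t·(F−J) with t = 1/3

t = 1/3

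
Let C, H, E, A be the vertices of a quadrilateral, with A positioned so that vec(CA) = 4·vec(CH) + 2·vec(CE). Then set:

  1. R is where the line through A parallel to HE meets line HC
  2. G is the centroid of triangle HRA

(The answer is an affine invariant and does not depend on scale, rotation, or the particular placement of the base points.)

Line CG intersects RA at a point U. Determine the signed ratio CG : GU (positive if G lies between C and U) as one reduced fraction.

Choose coordinates C = (0, 0), H = (1, 0), E = (0, 1), A = (4, 2).
1. R is where the line through A parallel to HE meets line HC ⇒ R = (6, 0)
2. G is the centroid of triangle HRA ⇒ G = (11/3, 2/3)
line CG meets RA at U = (66/13, 12/13)
G = C + t·(U−C) with t = 13/18, so CG:GU = 13/18:5/18

CG:GU = 13/5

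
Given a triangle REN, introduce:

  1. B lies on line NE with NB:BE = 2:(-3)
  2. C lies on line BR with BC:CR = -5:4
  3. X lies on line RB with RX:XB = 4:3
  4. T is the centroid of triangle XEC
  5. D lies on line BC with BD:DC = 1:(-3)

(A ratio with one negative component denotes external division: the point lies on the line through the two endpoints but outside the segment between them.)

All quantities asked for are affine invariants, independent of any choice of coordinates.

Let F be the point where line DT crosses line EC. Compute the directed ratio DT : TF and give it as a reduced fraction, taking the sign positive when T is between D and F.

DT:TF = 251/64

Choose coordinates R = (0, 0), E = (1, 0), N = (0, 1).
1. B lies on line NE with NB:BE = 2:(-3) ⇒ B = (-2, 3)
2. C lies on line BR with BC:CR = -5:4 ⇒ C = (8, -12)
3. X lies on line RB with RX:XB = 4:3 ⇒ X = (-8/7, 12/7)
4. T is the centroid of triangle XEC ⇒ T = (55/21, -24/7)
5. D lies on line BC with BD:DC = 1:(-3) ⇒ D = (-7, 21/2)
line DT meets EC at F = (1273/251, -1752/251)
T = D + t·(F−D) with t = 251/315, so DT:TF = 251/315:64/315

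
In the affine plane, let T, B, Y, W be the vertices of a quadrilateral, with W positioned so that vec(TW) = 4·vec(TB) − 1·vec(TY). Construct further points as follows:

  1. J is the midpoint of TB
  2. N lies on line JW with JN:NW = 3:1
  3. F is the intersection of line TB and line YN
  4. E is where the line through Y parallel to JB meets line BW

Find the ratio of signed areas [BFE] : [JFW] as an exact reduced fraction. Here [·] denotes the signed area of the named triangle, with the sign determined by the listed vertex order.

Set T = (0, 0), B = (1, 0), Y = (0, 1), W = (4, -1); any affine frame gives the same invariant.
1. J is the midpoint of TB ⇒ J = (1/2, 0)
2. N lies on line JW with JN:NW = 3:1 ⇒ N = (25/8, -3/4)
3. F is the intersection of line TB and line YN ⇒ F = (25/14, 0)
4. E is where the line through Y parallel to JB meets line BW ⇒ E = (-2, 1)
2·[BFE] = 11/14, 2·[JFW] = -9/7
[BFE]:[JFW] = 11/14:-9/7 = -11/18

[BFE]:[JFW] = -11/18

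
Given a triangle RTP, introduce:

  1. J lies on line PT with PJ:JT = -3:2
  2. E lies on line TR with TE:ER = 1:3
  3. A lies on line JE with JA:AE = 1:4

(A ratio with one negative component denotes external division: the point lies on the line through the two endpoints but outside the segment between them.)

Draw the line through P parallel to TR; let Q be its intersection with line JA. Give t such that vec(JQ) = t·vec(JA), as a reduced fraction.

Choose coordinates R = (0, 0), T = (1, 0), P = (0, 1).
1. J lies on line PT with PJ:JT = -3:2 ⇒ J = (3, -2)
2. E lies on line TR with TE:ER = 1:3 ⇒ E = (3/4, 0)
3. A lies on line JE with JA:AE = 1:4 ⇒ A = (51/20, -8/5)
through P parallel to TR: direction (-1, 0); meets JA at Q = (-3/8, 1)
Q = J + t·(A−J) with t = 15/2

t = 15/2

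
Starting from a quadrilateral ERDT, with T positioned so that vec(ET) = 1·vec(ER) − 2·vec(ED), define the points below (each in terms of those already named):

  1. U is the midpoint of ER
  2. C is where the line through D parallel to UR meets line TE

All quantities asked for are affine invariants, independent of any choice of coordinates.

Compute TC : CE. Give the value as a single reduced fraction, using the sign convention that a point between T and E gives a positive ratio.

TC:CE = -3

Choose coordinates E = (0, 0), R = (1, 0), D = (0, 1), T = (1, -2).
1. U is the midpoint of ER ⇒ U = (1/2, 0)
2. C is where the line through D parallel to UR meets line TE ⇒ C = (-1/2, 1)
C = T + t·(E−T) with t = 3/2, so TC:CE = t:(1−t) = 3/2:-1/2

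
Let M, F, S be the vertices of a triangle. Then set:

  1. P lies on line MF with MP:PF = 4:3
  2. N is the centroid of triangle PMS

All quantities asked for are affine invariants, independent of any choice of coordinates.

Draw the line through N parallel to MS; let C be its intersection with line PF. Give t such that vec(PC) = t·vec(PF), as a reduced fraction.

Work in coordinates with M = (0, 0), F = (1, 0), S = (0, 1).
1. P lies on line MF with MP:PF = 4:3 ⇒ P = (4/7, 0)
2. N is the centroid of triangle PMS ⇒ N = (4/21, 1/3)
through N parallel to MS: direction (0, 1); meets PF at C = (4/21, 0)
C = P + t·(F−P) with t = -8/9

t = -8/9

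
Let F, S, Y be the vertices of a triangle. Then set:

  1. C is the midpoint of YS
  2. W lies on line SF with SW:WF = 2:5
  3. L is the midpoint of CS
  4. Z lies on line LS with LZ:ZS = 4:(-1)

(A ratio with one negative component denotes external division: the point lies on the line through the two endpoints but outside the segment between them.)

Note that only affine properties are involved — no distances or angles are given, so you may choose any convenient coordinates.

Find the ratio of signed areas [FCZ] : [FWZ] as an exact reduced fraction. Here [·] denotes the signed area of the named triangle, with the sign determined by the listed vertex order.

Assign F = (0, 0), S = (1, 0), Y = (0, 1) — the answer is frame-independent, so this choice is without loss of generality.
1. C is the midpoint of YS ⇒ C = (1/2, 1/2)
2. W lies on line SF with SW:WF = 2:5 ⇒ W = (5/7, 0)
3. L is the midpoint of CS ⇒ L = (3/4, 1/4)
4. Z lies on line LS with LZ:ZS = 4:(-1) ⇒ Z = (13/12, -1/12)
2·[FCZ] = -7/12, 2·[FWZ] = -5/84
[FCZ]:[FWZ] = -7/12:-5/84 = 49/5

[FCZ]:[FWZ] = 49/5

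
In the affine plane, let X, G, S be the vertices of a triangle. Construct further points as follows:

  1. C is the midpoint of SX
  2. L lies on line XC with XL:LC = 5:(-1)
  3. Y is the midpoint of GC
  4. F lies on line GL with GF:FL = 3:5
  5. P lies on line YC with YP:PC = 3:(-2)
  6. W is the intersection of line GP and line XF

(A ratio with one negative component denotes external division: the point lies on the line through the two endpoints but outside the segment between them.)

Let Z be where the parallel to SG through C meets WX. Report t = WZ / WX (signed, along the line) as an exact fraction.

Set X = (0, 0), G = (1, 0), S = (0, 1); any affine frame gives the same invariant.
1. C is the midpoint of SX ⇒ C = (0, 1/2)
2. L lies on line XC with XL:LC = 5:(-1) ⇒ L = (0, 5/8)
3. Y is the midpoint of GC ⇒ Y = (1/2, 1/4)
4. F lies on line GL with GF:FL = 3:5 ⇒ F = (5/8, 15/64)
5. P lies on line YC with YP:PC = 3:(-2) ⇒ P = (-1, 1)
6. W is the intersection of line GP and line XF ⇒ W = (4/7, 3/14)
through C parallel to SG: direction (1, -1); meets WX at Z = (4/11, 3/22)
Z = W + t·(X−W) with t = 4/11

t = 4/11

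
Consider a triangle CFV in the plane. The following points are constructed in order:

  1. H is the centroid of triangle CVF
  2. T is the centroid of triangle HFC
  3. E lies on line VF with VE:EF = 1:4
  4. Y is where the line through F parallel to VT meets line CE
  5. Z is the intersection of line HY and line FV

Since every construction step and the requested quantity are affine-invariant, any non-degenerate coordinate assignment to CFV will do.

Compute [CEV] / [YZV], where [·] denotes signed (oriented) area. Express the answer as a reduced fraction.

[CEV]:[YZV] = -9/10

Set C = (0, 0), F = (1, 0), V = (0, 1); any affine frame gives the same invariant.
1. H is the centroid of triangle CVF ⇒ H = (1/3, 1/3)
2. T is the centroid of triangle HFC ⇒ T = (4/9, 1/9)
3. E lies on line VF with VE:EF = 1:4 ⇒ E = (1/5, 4/5)
4. Y is where the line through F parallel to VT meets line CE ⇒ Y = (1/3, 4/3)
5. Z is the intersection of line HY and line FV ⇒ Z = (1/3, 2/3)
2·[CEV] = 1/5, 2·[YZV] = -2/9
[CEV]:[YZV] = 1/5:-2/9 = -9/10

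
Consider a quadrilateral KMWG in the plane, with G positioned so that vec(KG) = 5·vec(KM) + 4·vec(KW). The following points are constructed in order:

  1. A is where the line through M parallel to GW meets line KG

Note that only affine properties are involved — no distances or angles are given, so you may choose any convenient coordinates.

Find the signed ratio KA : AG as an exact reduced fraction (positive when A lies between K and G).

Assign K = (0, 0), M = (1, 0), W = (0, 1), G = (5, 4) — the answer is frame-independent, so this choice is without loss of generality.
1. A is where the line through M parallel to GW meets line KG ⇒ A = (-3, -12/5)
A = K + t·(G−K) with t = -3/5, so KA:AG = t:(1−t) = -3/5:8/5

KA:AG = -3/8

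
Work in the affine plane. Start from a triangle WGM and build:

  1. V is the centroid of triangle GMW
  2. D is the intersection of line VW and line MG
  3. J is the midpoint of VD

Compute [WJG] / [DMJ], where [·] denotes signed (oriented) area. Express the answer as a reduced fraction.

Set W = (0, 0), G = (1, 0), M = (0, 1); any affine frame gives the same invariant.
1. V is the centroid of triangle GMW ⇒ V = (1/3, 1/3)
2. D is the intersection of line VW and line MG ⇒ D = (1/2, 1/2)
3. J is the midpoint of VD ⇒ J = (5/12, 5/12)
2·[WJG] = -5/12, 2·[DMJ] = 1/12
[WJG]:[DMJ] = -5/12:1/12 = -5

[WJG]:[DMJ] = -5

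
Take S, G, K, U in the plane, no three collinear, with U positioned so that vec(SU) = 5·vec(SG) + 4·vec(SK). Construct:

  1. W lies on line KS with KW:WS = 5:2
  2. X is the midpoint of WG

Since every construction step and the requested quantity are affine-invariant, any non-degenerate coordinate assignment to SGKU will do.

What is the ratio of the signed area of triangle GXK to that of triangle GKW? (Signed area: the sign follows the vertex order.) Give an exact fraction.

Choose coordinates S = (0, 0), G = (1, 0), K = (0, 1), U = (5, 4).
1. W lies on line KS with KW:WS = 5:2 ⇒ W = (0, 2/7)
2. X is the midpoint of WG ⇒ X = (1/2, 1/7)
2·[GXK] = -5/14, 2·[GKW] = 5/7
[GXK]:[GKW] = -5/14:5/7 = -1/2

[GXK]:[GKW] = -1/2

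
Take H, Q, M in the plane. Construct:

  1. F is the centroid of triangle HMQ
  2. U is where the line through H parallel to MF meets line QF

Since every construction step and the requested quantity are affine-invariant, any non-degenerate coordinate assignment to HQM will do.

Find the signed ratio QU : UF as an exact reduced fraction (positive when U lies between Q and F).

QU:UF = -2

Set H = (0, 0), Q = (1, 0), M = (0, 1); any affine frame gives the same invariant.
1. F is the centroid of triangle HMQ ⇒ F = (1/3, 1/3)
2. U is where the line through H parallel to MF meets line QF ⇒ U = (-1/3, 2/3)
U = Q + t·(F−Q) with t = 2, so QU:UF = t:(1−t) = 2:-1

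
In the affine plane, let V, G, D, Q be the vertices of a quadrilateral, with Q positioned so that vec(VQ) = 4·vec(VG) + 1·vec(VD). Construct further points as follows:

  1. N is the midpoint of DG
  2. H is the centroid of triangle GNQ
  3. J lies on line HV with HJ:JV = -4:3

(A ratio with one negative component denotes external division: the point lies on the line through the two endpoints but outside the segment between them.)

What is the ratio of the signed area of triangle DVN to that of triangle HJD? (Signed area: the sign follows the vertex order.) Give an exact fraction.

[DVN]:[HJD] = -3/44

Assign V = (0, 0), G = (1, 0), D = (0, 1), Q = (4, 1) — the answer is frame-independent, so this choice is without loss of generality.
1. N is the midpoint of DG ⇒ N = (1/2, 1/2)
2. H is the centroid of triangle GNQ ⇒ H = (11/6, 1/2)
3. J lies on line HV with HJ:JV = -4:3 ⇒ J = (-11/2, -3/2)
2·[DVN] = 1/2, 2·[HJD] = -22/3
[DVN]:[HJD] = 1/2:-22/3 = -3/44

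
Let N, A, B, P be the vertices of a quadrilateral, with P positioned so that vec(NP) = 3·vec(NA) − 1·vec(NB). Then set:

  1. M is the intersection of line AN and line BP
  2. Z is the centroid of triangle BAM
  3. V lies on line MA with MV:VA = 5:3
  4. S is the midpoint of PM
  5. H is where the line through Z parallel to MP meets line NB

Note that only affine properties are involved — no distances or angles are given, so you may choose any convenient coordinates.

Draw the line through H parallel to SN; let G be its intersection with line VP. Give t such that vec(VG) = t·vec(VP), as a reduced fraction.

t = -45/43

Work in coordinates with N = (0, 0), A = (1, 0), B = (0, 1), P = (3, -1).
1. M is the intersection of line AN and line BP ⇒ M = (3/2, 0)
2. Z is the centroid of triangle BAM ⇒ Z = (5/6, 1/3)
3. V lies on line MA with MV:VA = 5:3 ⇒ V = (19/16, 0)
4. S is the midpoint of PM ⇒ S = (9/4, -1/2)
5. H is where the line through Z parallel to MP meets line NB ⇒ H = (0, 8/9)
through H parallel to SN: direction (-9/4, 1/2); meets VP at G = (-61/86, 45/43)
G = V + t·(P−V) with t = -45/43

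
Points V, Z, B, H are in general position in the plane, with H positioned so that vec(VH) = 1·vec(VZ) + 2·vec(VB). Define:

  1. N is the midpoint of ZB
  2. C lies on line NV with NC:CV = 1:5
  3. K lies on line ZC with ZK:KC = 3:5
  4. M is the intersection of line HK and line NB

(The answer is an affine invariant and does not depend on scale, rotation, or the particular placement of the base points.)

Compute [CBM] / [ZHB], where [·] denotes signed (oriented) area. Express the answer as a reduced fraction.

Work in coordinates with V = (0, 0), Z = (1, 0), B = (0, 1), H = (1, 2).
1. N is the midpoint of ZB ⇒ N = (1/2, 1/2)
2. C lies on line NV with NC:CV = 1:5 ⇒ C = (5/12, 5/12)
3. K lies on line ZC with ZK:KC = 3:5 ⇒ K = (25/32, 5/32)
4. M is the intersection of line HK and line NB ⇒ M = (26/33, 7/33)
2·[CBM] = -13/99, 2·[ZHB] = 2
[CBM]:[ZHB] = -13/99:2 = -13/198

[CBM]:[ZHB] = -13/198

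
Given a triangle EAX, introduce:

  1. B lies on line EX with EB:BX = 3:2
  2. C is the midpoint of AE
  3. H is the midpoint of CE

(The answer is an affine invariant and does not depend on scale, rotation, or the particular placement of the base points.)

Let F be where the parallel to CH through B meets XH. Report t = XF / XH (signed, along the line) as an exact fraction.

Assign E = (0, 0), A = (1, 0), X = (0, 1) — the answer is frame-independent, so this choice is without loss of generality.
1. B lies on line EX with EB:BX = 3:2 ⇒ B = (0, 3/5)
2. C is the midpoint of AE ⇒ C = (1/2, 0)
3. H is the midpoint of CE ⇒ H = (1/4, 0)
through B parallel to CH: direction (-1/4, 0); meets XH at F = (1/10, 3/5)
F = X + t·(H−X) with t = 2/5

t = 2/5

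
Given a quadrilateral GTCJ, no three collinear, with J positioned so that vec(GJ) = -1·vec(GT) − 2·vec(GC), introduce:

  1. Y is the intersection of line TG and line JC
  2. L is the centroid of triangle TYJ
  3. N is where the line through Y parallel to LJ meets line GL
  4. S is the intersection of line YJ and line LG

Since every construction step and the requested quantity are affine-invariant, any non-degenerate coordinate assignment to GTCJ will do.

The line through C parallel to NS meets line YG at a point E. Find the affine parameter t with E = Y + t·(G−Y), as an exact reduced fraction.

Work in coordinates with G = (0, 0), T = (1, 0), C = (0, 1), J = (-1, -2).
1. Y is the intersection of line TG and line JC ⇒ Y = (-1/3, 0)
2. L is the centroid of triangle TYJ ⇒ L = (-1/9, -2/3)
3. N is where the line through Y parallel to LJ meets line GL ⇒ N = (1/9, 2/3)
4. S is the intersection of line YJ and line LG ⇒ S = (1/3, 2)
through C parallel to NS: direction (2/9, 4/3); meets YG at E = (-1/6, 0)
E = Y + t·(G−Y) with t = 1/2

t = 1/2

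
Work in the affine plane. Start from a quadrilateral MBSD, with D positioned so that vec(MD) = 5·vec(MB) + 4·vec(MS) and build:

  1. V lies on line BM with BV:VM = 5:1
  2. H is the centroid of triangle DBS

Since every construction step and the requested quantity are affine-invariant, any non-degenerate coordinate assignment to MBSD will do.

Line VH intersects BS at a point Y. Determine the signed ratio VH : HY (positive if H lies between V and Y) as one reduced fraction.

Set M = (0, 0), B = (1, 0), S = (0, 1), D = (5, 4); any affine frame gives the same invariant.
1. V lies on line BM with BV:VM = 5:1 ⇒ V = (1/6, 0)
2. H is the centroid of triangle DBS ⇒ H = (2, 5/3)
line VH meets BS at Y = (38/63, 25/63)
H = V + t·(Y−V) with t = 21/5, so VH:HY = 21/5:-16/5

VH:HY = -21/16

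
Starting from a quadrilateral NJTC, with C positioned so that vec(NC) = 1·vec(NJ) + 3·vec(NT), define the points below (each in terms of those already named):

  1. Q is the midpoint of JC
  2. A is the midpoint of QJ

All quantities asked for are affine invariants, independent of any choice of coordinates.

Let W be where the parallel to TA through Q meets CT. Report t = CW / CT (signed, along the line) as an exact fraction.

t = 2/3

Assign N = (0, 0), J = (1, 0), T = (0, 1), C = (1, 3) — the answer is frame-independent, so this choice is without loss of generality.
1. Q is the midpoint of JC ⇒ Q = (1, 3/2)
2. A is the midpoint of QJ ⇒ A = (1, 3/4)
through Q parallel to TA: direction (1, -1/4); meets CT at W = (1/3, 5/3)
W = C + t·(T−C) with t = 2/3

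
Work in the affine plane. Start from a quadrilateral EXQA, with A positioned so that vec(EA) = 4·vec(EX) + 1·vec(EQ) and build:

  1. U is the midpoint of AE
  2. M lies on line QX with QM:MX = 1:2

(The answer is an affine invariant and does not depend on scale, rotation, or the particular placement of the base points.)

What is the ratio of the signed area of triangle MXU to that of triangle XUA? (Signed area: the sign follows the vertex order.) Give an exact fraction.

Choose coordinates E = (0, 0), X = (1, 0), Q = (0, 1), A = (4, 1).
1. U is the midpoint of AE ⇒ U = (2, 1/2)
2. M lies on line QX with QM:MX = 1:2 ⇒ M = (1/3, 2/3)
2·[MXU] = 1, 2·[XUA] = -1/2
[MXU]:[XUA] = 1:-1/2 = -2

[MXU]:[XUA] = -2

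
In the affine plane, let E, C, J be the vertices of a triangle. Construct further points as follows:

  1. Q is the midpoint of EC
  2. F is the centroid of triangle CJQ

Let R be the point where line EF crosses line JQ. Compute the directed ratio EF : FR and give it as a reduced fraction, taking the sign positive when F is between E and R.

Set E = (0, 0), C = (1, 0), J = (0, 1); any affine frame gives the same invariant.
1. Q is the midpoint of EC ⇒ Q = (1/2, 0)
2. F is the centroid of triangle CJQ ⇒ F = (1/2, 1/3)
line EF meets JQ at R = (3/8, 1/4)
F = E + t·(R−E) with t = 4/3, so EF:FR = 4/3:-1/3

EF:FR = -4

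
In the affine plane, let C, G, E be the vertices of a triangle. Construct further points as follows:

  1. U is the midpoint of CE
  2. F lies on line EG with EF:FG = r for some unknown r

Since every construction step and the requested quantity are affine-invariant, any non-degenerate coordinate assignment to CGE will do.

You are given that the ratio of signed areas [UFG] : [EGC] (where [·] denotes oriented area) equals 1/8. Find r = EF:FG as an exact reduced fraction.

Choose coordinates C = (0, 0), G = (1, 0), E = (0, 1).
1. U is the midpoint of CE ⇒ U = (0, 1/2)
2. With EF:FG = r, write λ = r/(r+1) so F = E + λ·(G−E); F is affine-linear in λ
Every point depending on F is an affine combination of F and λ-independent points, so each such coordinate is linear in λ; the λ² term in each signed area is a multiple of (G−E)×(G−E) = 0, so 2·[UFG] and 2·[EGC] are each linear in λ. Evaluating at λ=0 and λ=1:
  2·[UFG] = 1/2·λ − 1/2,   2·[EGC] = -1
So [UFG]:[EGC] = (1/2·λ − 1/2) / (-1). Setting this equal to 1/8:
  1/2·λ − 1/2 = 1/8·(-1)  ⇒  λ = 3/4
Then r = λ/(1−λ) = (3/4)/(1/4) = 3. Check: with r = 3, F = (3/4, 1/4) and [UFG]:[EGC] = 1/8 as required.

r = 3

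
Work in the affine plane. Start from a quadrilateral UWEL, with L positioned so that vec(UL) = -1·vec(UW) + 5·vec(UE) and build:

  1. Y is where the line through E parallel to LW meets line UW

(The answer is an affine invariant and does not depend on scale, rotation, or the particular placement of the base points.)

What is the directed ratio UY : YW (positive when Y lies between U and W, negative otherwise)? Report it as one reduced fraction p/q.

UY:YW = 2/3

Assign U = (0, 0), W = (1, 0), E = (0, 1), L = (-1, 5) — the answer is frame-independent, so this choice is without loss of generality.
1. Y is where the line through E parallel to LW meets line UW ⇒ Y = (2/5, 0)
Y = U + t·(W−U) with t = 2/5, so UY:YW = t:(1−t) = 2/5:3/5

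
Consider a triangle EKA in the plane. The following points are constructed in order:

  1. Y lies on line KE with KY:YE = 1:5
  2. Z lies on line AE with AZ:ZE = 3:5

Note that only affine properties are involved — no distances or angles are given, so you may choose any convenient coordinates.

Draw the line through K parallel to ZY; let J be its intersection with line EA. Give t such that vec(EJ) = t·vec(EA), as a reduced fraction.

t = 3/4

Choose coordinates E = (0, 0), K = (1, 0), A = (0, 1).
1. Y lies on line KE with KY:YE = 1:5 ⇒ Y = (5/6, 0)
2. Z lies on line AE with AZ:ZE = 3:5 ⇒ Z = (0, 5/8)
through K parallel to ZY: direction (5/6, -5/8); meets EA at J = (0, 3/4)
J = E + t·(A−E) with t = 3/4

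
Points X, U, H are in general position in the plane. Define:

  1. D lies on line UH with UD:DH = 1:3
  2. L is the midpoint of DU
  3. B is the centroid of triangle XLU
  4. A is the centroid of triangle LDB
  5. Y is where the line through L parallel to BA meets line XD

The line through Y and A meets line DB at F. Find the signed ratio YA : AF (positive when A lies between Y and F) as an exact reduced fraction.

YA:AF = 5

Assign X = (0, 0), U = (1, 0), H = (0, 1) — the answer is frame-independent, so this choice is without loss of generality.
1. D lies on line UH with UD:DH = 1:3 ⇒ D = (3/4, 1/4)
2. L is the midpoint of DU ⇒ L = (7/8, 1/8)
3. B is the centroid of triangle XLU ⇒ B = (5/8, 1/24)
4. A is the centroid of triangle LDB ⇒ A = (3/4, 5/36)
5. Y is where the line through L parallel to BA meets line XD ⇒ Y = (5/4, 5/12)
line YA meets DB at F = (13/20, 1/12)
A = Y + t·(F−Y) with t = 5/6, so YA:AF = 5/6:1/6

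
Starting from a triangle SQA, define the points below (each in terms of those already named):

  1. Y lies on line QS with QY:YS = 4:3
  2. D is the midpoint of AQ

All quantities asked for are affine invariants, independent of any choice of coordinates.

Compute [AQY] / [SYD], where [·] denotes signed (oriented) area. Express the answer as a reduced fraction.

Choose coordinates S = (0, 0), Q = (1, 0), A = (0, 1).
1. Y lies on line QS with QY:YS = 4:3 ⇒ Y = (3/7, 0)
2. D is the midpoint of AQ ⇒ D = (1/2, 1/2)
2·[AQY] = -4/7, 2·[SYD] = 3/14
[AQY]:[SYD] = -4/7:3/14 = -8/3

[AQY]:[SYD] = -8/3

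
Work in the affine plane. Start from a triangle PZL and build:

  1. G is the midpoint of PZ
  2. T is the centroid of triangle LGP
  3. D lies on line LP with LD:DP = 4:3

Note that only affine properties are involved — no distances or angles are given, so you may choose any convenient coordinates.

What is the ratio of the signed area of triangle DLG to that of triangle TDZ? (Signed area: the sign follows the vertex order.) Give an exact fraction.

Work in coordinates with P = (0, 0), Z = (1, 0), L = (0, 1).
1. G is the midpoint of PZ ⇒ G = (1/2, 0)
2. T is the centroid of triangle LGP ⇒ T = (1/6, 1/3)
3. D lies on line LP with LD:DP = 4:3 ⇒ D = (0, 3/7)
2·[DLG] = -2/7, 2·[TDZ] = -1/42
[DLG]:[TDZ] = -2/7:-1/42 = 12

[DLG]:[TDZ] = 12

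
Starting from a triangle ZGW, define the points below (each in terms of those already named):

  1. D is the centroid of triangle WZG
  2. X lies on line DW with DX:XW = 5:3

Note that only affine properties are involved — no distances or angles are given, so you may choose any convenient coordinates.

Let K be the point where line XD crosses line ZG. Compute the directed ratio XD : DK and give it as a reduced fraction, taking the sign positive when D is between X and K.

XD:DK = 5/4

Set Z = (0, 0), G = (1, 0), W = (0, 1); any affine frame gives the same invariant.
1. D is the centroid of triangle WZG ⇒ D = (1/3, 1/3)
2. X lies on line DW with DX:XW = 5:3 ⇒ X = (1/8, 3/4)
line XD meets ZG at K = (1/2, 0)
D = X + t·(K−X) with t = 5/9, so XD:DK = 5/9:4/9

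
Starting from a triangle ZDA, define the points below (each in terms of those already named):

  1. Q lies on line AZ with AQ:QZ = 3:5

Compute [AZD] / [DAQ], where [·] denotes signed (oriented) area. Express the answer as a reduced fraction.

[AZD]:[DAQ] = 8/3

Work in coordinates with Z = (0, 0), D = (1, 0), A = (0, 1).
1. Q lies on line AZ with AQ:QZ = 3:5 ⇒ Q = (0, 5/8)
2·[AZD] = 1, 2·[DAQ] = 3/8
[AZD]:[DAQ] = 1:3/8 = 8/3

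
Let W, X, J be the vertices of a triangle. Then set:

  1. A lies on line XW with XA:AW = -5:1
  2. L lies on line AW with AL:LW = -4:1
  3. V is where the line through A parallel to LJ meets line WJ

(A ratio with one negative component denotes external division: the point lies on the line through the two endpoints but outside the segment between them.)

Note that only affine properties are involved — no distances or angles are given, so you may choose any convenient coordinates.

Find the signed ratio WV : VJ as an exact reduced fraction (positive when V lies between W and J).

WV:VJ = -3/4

Assign W = (0, 0), X = (1, 0), J = (0, 1) — the answer is frame-independent, so this choice is without loss of generality.
1. A lies on line XW with XA:AW = -5:1 ⇒ A = (-1/4, 0)
2. L lies on line AW with AL:LW = -4:1 ⇒ L = (1/12, 0)
3. V is where the line through A parallel to LJ meets line WJ ⇒ V = (0, -3)
V = W + t·(J−W) with t = -3, so WV:VJ = t:(1−t) = -3:4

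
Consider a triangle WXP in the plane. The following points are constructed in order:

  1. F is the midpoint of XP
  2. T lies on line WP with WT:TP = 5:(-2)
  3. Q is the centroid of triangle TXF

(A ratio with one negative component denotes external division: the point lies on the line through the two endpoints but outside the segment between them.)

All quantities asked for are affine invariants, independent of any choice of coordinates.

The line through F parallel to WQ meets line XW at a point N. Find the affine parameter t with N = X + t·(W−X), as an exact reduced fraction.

Assign W = (0, 0), X = (1, 0), P = (0, 1) — the answer is frame-independent, so this choice is without loss of generality.
1. F is the midpoint of XP ⇒ F = (1/2, 1/2)
2. T lies on line WP with WT:TP = 5:(-2) ⇒ T = (0, 5/3)
3. Q is the centroid of triangle TXF ⇒ Q = (1/2, 13/18)
through F parallel to WQ: direction (1/2, 13/18); meets XW at N = (2/13, 0)
N = X + t·(W−X) with t = 11/13

t = 11/13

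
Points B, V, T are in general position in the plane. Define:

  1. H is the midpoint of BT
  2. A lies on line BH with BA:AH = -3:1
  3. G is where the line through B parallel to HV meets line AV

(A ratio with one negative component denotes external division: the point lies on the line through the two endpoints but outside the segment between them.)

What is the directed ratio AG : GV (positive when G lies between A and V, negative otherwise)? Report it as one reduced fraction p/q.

AG:GV = -3/2

Set B = (0, 0), V = (1, 0), T = (0, 1); any affine frame gives the same invariant.
1. H is the midpoint of BT ⇒ H = (0, 1/2)
2. A lies on line BH with BA:AH = -3:1 ⇒ A = (0, 3/4)
3. G is where the line through B parallel to HV meets line AV ⇒ G = (3, -3/2)
G = A + t·(V−A) with t = 3, so AG:GV = t:(1−t) = 3:-2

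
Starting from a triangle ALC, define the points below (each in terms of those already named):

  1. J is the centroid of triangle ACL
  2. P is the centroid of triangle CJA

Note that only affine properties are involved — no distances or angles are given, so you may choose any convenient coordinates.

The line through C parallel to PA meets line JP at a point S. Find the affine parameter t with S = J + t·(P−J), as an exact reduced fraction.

t = 2

Assign A = (0, 0), L = (1, 0), C = (0, 1) — the answer is frame-independent, so this choice is without loss of generality.
1. J is the centroid of triangle ACL ⇒ J = (1/3, 1/3)
2. P is the centroid of triangle CJA ⇒ P = (1/9, 4/9)
through C parallel to PA: direction (-1/9, -4/9); meets JP at S = (-1/9, 5/9)
S = J + t·(P−J) with t = 2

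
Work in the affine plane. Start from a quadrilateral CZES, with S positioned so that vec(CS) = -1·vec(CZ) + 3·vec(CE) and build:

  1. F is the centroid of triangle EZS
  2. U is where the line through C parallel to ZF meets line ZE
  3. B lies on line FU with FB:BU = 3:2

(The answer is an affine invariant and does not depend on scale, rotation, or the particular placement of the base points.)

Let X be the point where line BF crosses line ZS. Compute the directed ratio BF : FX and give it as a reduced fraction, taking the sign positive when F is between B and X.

Work in coordinates with C = (0, 0), Z = (1, 0), E = (0, 1), S = (-1, 3).
1. F is the centroid of triangle EZS ⇒ F = (0, 4/3)
2. U is where the line through C parallel to ZF meets line ZE ⇒ U = (-3, 4)
3. B lies on line FU with FB:BU = 3:2 ⇒ B = (-9/5, 44/15)
line BF meets ZS at X = (3/11, 12/11)
F = B + t·(X−B) with t = 33/38, so BF:FX = 33/38:5/38

BF:FX = 33/5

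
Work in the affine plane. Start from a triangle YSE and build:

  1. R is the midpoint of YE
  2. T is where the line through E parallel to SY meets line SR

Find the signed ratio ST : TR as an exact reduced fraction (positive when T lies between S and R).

Assign Y = (0, 0), S = (1, 0), E = (0, 1) — the answer is frame-independent, so this choice is without loss of generality.
1. R is the midpoint of YE ⇒ R = (0, 1/2)
2. T is where the line through E parallel to SY meets line SR ⇒ T = (-1, 1)
T = S + t·(R−S) with t = 2, so ST:TR = t:(1−t) = 2:-1

ST:TR = -2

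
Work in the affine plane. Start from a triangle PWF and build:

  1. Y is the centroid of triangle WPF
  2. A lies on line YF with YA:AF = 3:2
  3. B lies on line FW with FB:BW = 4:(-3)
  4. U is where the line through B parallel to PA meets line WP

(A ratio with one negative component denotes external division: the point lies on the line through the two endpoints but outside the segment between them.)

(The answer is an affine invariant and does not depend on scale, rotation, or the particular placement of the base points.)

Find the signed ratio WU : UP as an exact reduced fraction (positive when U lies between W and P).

WU:UP = -39/50

Assign P = (0, 0), W = (1, 0), F = (0, 1) — the answer is frame-independent, so this choice is without loss of generality.
1. Y is the centroid of triangle WPF ⇒ Y = (1/3, 1/3)
2. A lies on line YF with YA:AF = 3:2 ⇒ A = (2/15, 11/15)
3. B lies on line FW with FB:BW = 4:(-3) ⇒ B = (4, -3)
4. U is where the line through B parallel to PA meets line WP ⇒ U = (50/11, 0)
U = W + t·(P−W) with t = -39/11, so WU:UP = t:(1−t) = -39/11:50/11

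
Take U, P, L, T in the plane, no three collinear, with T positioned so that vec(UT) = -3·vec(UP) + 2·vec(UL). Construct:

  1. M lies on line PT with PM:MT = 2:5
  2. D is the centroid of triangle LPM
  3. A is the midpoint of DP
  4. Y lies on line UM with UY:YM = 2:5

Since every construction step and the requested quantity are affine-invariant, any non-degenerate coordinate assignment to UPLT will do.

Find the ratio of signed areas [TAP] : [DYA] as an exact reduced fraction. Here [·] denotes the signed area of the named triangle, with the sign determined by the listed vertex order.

[TAP]:[DYA] = -14/9

Assign U = (0, 0), P = (1, 0), L = (0, 1), T = (-3, 2) — the answer is frame-independent, so this choice is without loss of generality.
1. M lies on line PT with PM:MT = 2:5 ⇒ M = (-1/7, 4/7)
2. D is the centroid of triangle LPM ⇒ D = (2/7, 11/21)
3. A is the midpoint of DP ⇒ A = (9/14, 11/42)
4. Y lies on line UM with UY:YM = 2:5 ⇒ Y = (-2/49, 8/49)
2·[TAP] = -1/3, 2·[DYA] = 3/14
[TAP]:[DYA] = -1/3:3/14 = -14/9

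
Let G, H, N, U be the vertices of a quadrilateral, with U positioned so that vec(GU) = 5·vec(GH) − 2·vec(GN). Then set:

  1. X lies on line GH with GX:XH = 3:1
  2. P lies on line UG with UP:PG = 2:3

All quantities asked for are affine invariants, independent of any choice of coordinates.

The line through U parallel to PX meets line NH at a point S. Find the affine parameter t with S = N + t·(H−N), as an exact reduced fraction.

Assign G = (0, 0), H = (1, 0), N = (0, 1), U = (5, -2) — the answer is frame-independent, so this choice is without loss of generality.
1. X lies on line GH with GX:XH = 3:1 ⇒ X = (3/4, 0)
2. P lies on line UG with UP:PG = 2:3 ⇒ P = (3, -6/5)
through U parallel to PX: direction (-9/4, 6/5); meets NH at S = (5/7, 2/7)
S = N + t·(H−N) with t = 5/7

t = 5/7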